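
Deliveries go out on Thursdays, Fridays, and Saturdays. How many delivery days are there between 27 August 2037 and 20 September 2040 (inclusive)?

481

27 August 2037 is a Thursday.
The range spans 1121 days (inclusive of both endpoints).
1121 = 7 × 160 + 1, so there are 160 full weeks plus 1 extra day.
Each full week contributes 3 days from the set (Thu, Fri, Sat): 160 × 3 = 480.
The 1 extra day is Thu — 1 of them qualifies.
Total: 480 + 1 = 481.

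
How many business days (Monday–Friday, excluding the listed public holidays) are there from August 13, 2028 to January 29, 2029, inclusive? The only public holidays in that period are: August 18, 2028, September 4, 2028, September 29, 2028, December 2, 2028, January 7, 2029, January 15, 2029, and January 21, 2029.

August 13, 2028 is a Sunday.
That's 170 days from start to end, counting both.
170 = 7 × 24 + 2, so there are 24 full weeks plus 2 extra days.
Each full week contributes 5 weekdays (Mon–Fri): 24 × 5 = 120.
The 2 extra days are Sunday, Monday — 1 of them qualifies.
Total: 120 + 1 = 121.
Holidays: August 18, 2028 (Fri); September 4, 2028 (Mon); September 29, 2028 (Fri); December 2, 2028 (Sat); January 7, 2029 (Sun); January 15, 2029 (Mon); January 21, 2029 (Sun).
4 of the 7 holidays fall on weekdays; the rest are weekends and were already excluded.
Business days: 121 − 4 = 117.

117 business days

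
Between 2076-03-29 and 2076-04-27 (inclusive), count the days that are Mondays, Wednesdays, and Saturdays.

2076-03-29 is a Sunday.
That's 30 days from start to end, counting both.
30 = 7 × 4 + 2, so there are 4 full weeks plus 2 extra days.
Each full week contributes 3 days from the set (Mon, Wed, Sat): 4 × 3 = 12.
The 2 extra days are Sun, Mon — 1 of them qualifies.
Total: 12 + 1 = 13.

13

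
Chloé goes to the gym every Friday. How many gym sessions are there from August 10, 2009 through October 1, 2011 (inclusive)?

112 Fridays

August 10, 2009 is a Monday.
That's 783 days from start to end, counting both.
783 = 7 × 111 + 6, so there are 111 full weeks plus 6 extra days.
Each full week contributes one Friday: 111 so far.
The 6 extra days are Monday, Tuesday, Wednesday, Thursday, Friday, Saturday — 1 of them qualifies.
Total: 111 + 1 = 112.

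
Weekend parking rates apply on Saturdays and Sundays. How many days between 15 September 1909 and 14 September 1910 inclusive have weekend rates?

104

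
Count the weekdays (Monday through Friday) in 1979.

January 1, 1979 is a Monday.
The range spans 365 days (inclusive of both endpoints).
365 = 7 × 52 + 1, so there are 52 full weeks plus 1 extra day.
Each full week contributes 5 weekdays (Mon–Fri): 52 × 5 = 260.
The 1 extra day is Monday — 1 of them qualifies.
Total: 260 + 1 = 261.

261 weekdays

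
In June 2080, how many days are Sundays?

Jun 1, 2080 is a Saturday.
That's 30 days from start to end, counting both.
30 = 7 × 4 + 2, so there are 4 full weeks plus 2 extra days.
Each full week contributes one Sunday: 4 so far.
The 2 extra days are Sat, Sun — 1 of them qualifies.
Total: 4 + 1 = 5.

5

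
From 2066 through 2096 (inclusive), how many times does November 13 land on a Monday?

4

Day of week of November 13 in each year:
2066: Sat, 2067: Sun, 2068: Tue, 2069: Wed, 2070: Thu, 2071: Fri, 2072: Sun, 2073: Mon ✓, 2074: Tue, 2075: Wed, 2076: Fri, 2077: Sat, 2078: Sun, 2079: Mon ✓, 2080: Wed, 2081: Thu, 2082: Fri, 2083: Sat, 2084: Mon ✓, 2085: Tue, 2086: Wed, 2087: Thu, 2088: Sat, 2089: Sun, 2090: Mon ✓, 2091: Tue, 2092: Thu, 2093: Fri, 2094: Sat, 2095: Sun, 2096: Tue
Mondays: 2073, 2079, 2084, 2090.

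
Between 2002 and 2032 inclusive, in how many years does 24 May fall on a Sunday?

Day of week of May 24 in each year:
2002: Fri, 2003: Sat, 2004: Mon, 2005: Tue, 2006: Wed, 2007: Thu, 2008: Sat, 2009: Sun ✓, 2010: Mon, 2011: Tue, 2012: Thu, 2013: Fri, 2014: Sat, 2015: Sun ✓, 2016: Tue, 2017: Wed, 2018: Thu, 2019: Fri, 2020: Sun ✓, 2021: Mon, 2022: Tue, 2023: Wed, 2024: Fri, 2025: Sat, 2026: Sun ✓, 2027: Mon, 2028: Wed, 2029: Thu, 2030: Fri, 2031: Sat, 2032: Mon
Sundays: 2009, 2015, 2020, 2026.

4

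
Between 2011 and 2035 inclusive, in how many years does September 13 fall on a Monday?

3

Day of week of September 13 in each year:
2011: Tue, 2012: Thu, 2013: Fri, 2014: Sat, 2015: Sun, 2016: Tue, 2017: Wed, 2018: Thu, 2019: Fri, 2020: Sun, 2021: Mon ✓, 2022: Tue, 2023: Wed, 2024: Fri, 2025: Sat, 2026: Sun, 2027: Mon ✓, 2028: Wed, 2029: Thu, 2030: Fri, 2031: Sat, 2032: Mon ✓, 2033: Tue, 2034: Wed, 2035: Thu
Mondays: 2021, 2027, 2032.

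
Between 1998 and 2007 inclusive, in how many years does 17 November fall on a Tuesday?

Day of week of November 17 in each year:
1998: Tue ✓, 1999: Wed, 2000: Fri, 2001: Sat, 2002: Sun, 2003: Mon, 2004: Wed, 2005: Thu, 2006: Fri, 2007: Sat
Tuesdays: 1998.

1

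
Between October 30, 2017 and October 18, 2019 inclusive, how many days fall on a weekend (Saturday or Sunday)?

October 30, 2017 is a Monday.
The range spans 719 days (inclusive of both endpoints).
719 = 7 × 102 + 5, so there are 102 full weeks plus 5 extra days.
Each full week contributes 2 weekend days (Sat, Sun): 102 × 2 = 204.
The 5 extra days are Mon, Tue, Wed, Thu, Fri — none qualify.
Total: 204 + 0 = 204.

204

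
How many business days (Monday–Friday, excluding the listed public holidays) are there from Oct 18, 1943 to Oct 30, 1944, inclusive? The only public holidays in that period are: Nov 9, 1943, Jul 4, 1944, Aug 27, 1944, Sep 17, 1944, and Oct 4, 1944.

268

Oct 18, 1943 is a Monday.
That's 379 days from start to end, counting both.
379 = 7 × 54 + 1, so there are 54 full weeks plus 1 extra day.
Each full week contributes 5 weekdays (Mon–Fri): 54 × 5 = 270.
The 1 extra day is Mon — 1 of them qualifies.
Total: 270 + 1 = 271.
Holidays: Nov 9, 1943 (Tue); Jul 4, 1944 (Tue); Aug 27, 1944 (Sun); Sep 17, 1944 (Sun); Oct 4, 1944 (Wed).
3 of the 5 holidays fall on weekdays; the rest are weekends and were already excluded.
Business days: 271 − 3 = 268.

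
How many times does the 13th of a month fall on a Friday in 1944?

1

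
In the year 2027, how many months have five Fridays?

A month has five Fridays exactly when Friday falls within its first (length − 28) days.
Jan: 31 days, starts Fri → 5 of Fri, Sat, Sun ✓
Feb: 28 days, starts Mon → 5 of (none)
Mar: 31 days, starts Mon → 5 of Mon, Tue, Wed
Apr: 30 days, starts Thu → 5 of Thu, Fri ✓
May: 31 days, starts Sat → 5 of Sat, Sun, Mon
Jun: 30 days, starts Tue → 5 of Tue, Wed
Jul: 31 days, starts Thu → 5 of Thu, Fri, Sat ✓
Aug: 31 days, starts Sun → 5 of Sun, Mon, Tue
Sep: 30 days, starts Wed → 5 of Wed, Thu
Oct: 31 days, starts Fri → 5 of Fri, Sat, Sun ✓
Nov: 30 days, starts Mon → 5 of Mon, Tue
Dec: 31 days, starts Wed → 5 of Wed, Thu, Fri ✓
Months with five Fridays: Jan, Apr, Jul, Oct, Dec.

5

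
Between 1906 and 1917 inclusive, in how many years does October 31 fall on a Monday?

1

Day of week of October 31 in each year:
1906: Wed, 1907: Thu, 1908: Sat, 1909: Sun, 1910: Mon ✓, 1911: Tue, 1912: Thu, 1913: Fri, 1914: Sat, 1915: Sun, 1916: Tue, 1917: Wed
Mondays: 1910.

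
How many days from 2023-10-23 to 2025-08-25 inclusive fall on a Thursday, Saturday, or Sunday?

288

2023-10-23 is a Monday.
That's 673 days from start to end, counting both.
673 = 7 × 96 + 1, so there are 96 full weeks plus 1 extra day.
Each full week contributes 3 days from the set (Thu, Sat, Sun): 96 × 3 = 288.
The 1 extra day is Mon — none qualify.
Total: 288 + 0 = 288.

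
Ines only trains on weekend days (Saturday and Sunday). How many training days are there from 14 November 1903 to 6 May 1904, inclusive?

50

14 November 1903 is a Saturday.
The range spans 175 days (inclusive of both endpoints).
175 = 7 × 25, so the span is exactly 25 full weeks.
Each full week contributes 2 weekend days (Sat, Sun): 25 × 2 = 50.
Total: 50.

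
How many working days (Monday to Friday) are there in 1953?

Jan 1, 1953 is a Thursday.
From Jan 1, 1953 to Dec 31, 1953 is 365 days inclusive.
365 = 7 × 52 + 1, so there are 52 full weeks plus 1 extra day.
Each full week contributes 5 weekdays (Mon–Fri): 52 × 5 = 260.
The 1 extra day is Thu — 1 of them qualifies.
Total: 260 + 1 = 261.

261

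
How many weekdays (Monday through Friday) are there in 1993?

261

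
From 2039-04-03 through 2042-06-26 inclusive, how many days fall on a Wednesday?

169 Wednesdays

2039-04-03 is a Sunday.
The range spans 1181 days (inclusive of both endpoints).
1181 = 7 × 168 + 5, so there are 168 full weeks plus 5 extra days.
Each full week contributes one Wednesday: 168 so far.
The 5 extra days are Sunday, Monday, Tuesday, Wednesday, Thursday — 1 of them qualifies.
Total: 168 + 1 = 169.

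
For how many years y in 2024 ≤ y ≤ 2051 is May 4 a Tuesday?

4

Day of week of May 4 in each year:
2024: Sat, 2025: Sun, 2026: Mon, 2027: Tue ✓, 2028: Thu, 2029: Fri, 2030: Sat, 2031: Sun, 2032: Tue ✓, 2033: Wed, 2034: Thu, 2035: Fri, 2036: Sun, 2037: Mon, 2038: Tue ✓, 2039: Wed, 2040: Fri, 2041: Sat, 2042: Sun, 2043: Mon, 2044: Wed, 2045: Thu, 2046: Fri, 2047: Sat, 2048: Mon, 2049: Tue ✓, 2050: Wed, 2051: Thu
Tuesdays: 2027, 2032, 2038, 2049.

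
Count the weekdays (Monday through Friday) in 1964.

1964-01-01 is a Wednesday.
From 1964-01-01 to 1964-12-31 is 366 days inclusive.
366 = 7 × 52 + 2, so there are 52 full weeks plus 2 extra days.
Each full week contributes 5 weekdays (Mon–Fri): 52 × 5 = 260.
The 2 extra days are Wed, Thu — 2 of them qualify.
Total: 260 + 2 = 262.

262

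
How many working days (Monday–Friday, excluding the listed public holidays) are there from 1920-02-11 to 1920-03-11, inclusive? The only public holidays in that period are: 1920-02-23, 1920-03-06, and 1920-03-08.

1920-02-11 is a Wednesday.
That's 30 days from start to end, counting both.
30 = 7 × 4 + 2, so there are 4 full weeks plus 2 extra days.
Each full week contributes 5 weekdays (Mon–Fri): 4 × 5 = 20.
The 2 extra days are Wednesday, Thursday — 2 of them qualify.
Total: 20 + 2 = 22.
Holidays: 1920-02-23 (Mon); 1920-03-06 (Sat); 1920-03-08 (Mon).
2 of the 3 holidays fall on weekdays; the rest are weekends and were already excluded.
Business days: 22 − 2 = 20.

20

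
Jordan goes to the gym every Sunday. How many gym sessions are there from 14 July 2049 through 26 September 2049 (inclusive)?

14 July 2049 is a Wednesday.
The range spans 75 days (inclusive of both endpoints).
75 = 7 × 10 + 5, so there are 10 full weeks plus 5 extra days.
Each full week contributes one Sunday: 10 so far.
The 5 extra days are Wed, Thu, Fri, Sat, Sun — 1 of them qualifies.
Total: 10 + 1 = 11.

11 Sundays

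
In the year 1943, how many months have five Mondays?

4

A month has five Mondays exactly when Monday falls within its first (length − 28) days.
Jan: 31 days, starts Fri → 5 of Fri, Sat, Sun
Feb: 28 days, starts Mon → 5 of (none)
Mar: 31 days, starts Mon → 5 of Mon, Tue, Wed ✓
Apr: 30 days, starts Thu → 5 of Thu, Fri
May: 31 days, starts Sat → 5 of Sat, Sun, Mon ✓
Jun: 30 days, starts Tue → 5 of Tue, Wed
Jul: 31 days, starts Thu → 5 of Thu, Fri, Sat
Aug: 31 days, starts Sun → 5 of Sun, Mon, Tue ✓
Sep: 30 days, starts Wed → 5 of Wed, Thu
Oct: 31 days, starts Fri → 5 of Fri, Sat, Sun
Nov: 30 days, starts Mon → 5 of Mon, Tue ✓
Dec: 31 days, starts Wed → 5 of Wed, Thu, Fri
Months with five Mondays: Mar, May, Aug, Nov.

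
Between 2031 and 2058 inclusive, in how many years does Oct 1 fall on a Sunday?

Day of week of October 1 in each year:
2031: Wed, 2032: Fri, 2033: Sat, 2034: Sun ✓, 2035: Mon, 2036: Wed, 2037: Thu, 2038: Fri, 2039: Sat, 2040: Mon, 2041: Tue, 2042: Wed, 2043: Thu, 2044: Sat, 2045: Sun ✓, 2046: Mon, 2047: Tue, 2048: Thu, 2049: Fri, 2050: Sat, 2051: Sun ✓, 2052: Tue, 2053: Wed, 2054: Thu, 2055: Fri, 2056: Sun ✓, 2057: Mon, 2058: Tue
Sundays: 2034, 2045, 2051, 2056.

4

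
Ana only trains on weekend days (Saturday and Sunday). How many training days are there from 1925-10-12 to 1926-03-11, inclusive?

42

1925-10-12 is a Monday.
The range spans 151 days (inclusive of both endpoints).
151 = 7 × 21 + 4, so there are 21 full weeks plus 4 extra days.
Each full week contributes 2 weekend days (Sat, Sun): 21 × 2 = 42.
The 4 extra days are Mon, Tue, Wed, Thu — none qualify.
Total: 42 + 0 = 42.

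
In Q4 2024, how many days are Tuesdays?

14

Oct 1, 2024 is a Tuesday.
That's 92 days from start to end, counting both.
92 = 7 × 13 + 1, so there are 13 full weeks plus 1 extra day.
Each full week contributes one Tuesday: 13 so far.
The 1 extra day is Tue — 1 of them qualifies.
Total: 13 + 1 = 14.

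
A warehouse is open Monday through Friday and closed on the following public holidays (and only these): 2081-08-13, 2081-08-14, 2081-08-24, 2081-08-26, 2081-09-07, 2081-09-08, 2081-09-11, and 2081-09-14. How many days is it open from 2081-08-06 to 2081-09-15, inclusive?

24

2081-08-06 is a Wednesday.
The range spans 41 days (inclusive of both endpoints).
41 = 7 × 5 + 6, so there are 5 full weeks plus 6 extra days.
Each full week contributes 5 weekdays (Mon–Fri): 5 × 5 = 25.
The 6 extra days are Wed, Thu, Fri, Sat, Sun, Mon — 4 of them qualify.
Total: 25 + 4 = 29.
Holidays: 2081-08-13 (Wed); 2081-08-14 (Thu); 2081-08-24 (Sun); 2081-08-26 (Tue); 2081-09-07 (Sun); 2081-09-08 (Mon); 2081-09-11 (Thu); 2081-09-14 (Sun).
5 of the 8 holidays fall on weekdays; the rest are weekends and were already excluded.
Business days: 29 − 5 = 24.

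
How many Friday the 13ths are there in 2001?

2

The 13th falls on a Friday when the month's 13th has weekday Fri.
Jan 13 is Sat; Feb 13 is Tue; Mar 13 is Tue; Apr 13 is Fri ✓; May 13 is Sun; Jun 13 is Wed; Jul 13 is Fri ✓; Aug 13 is Mon; Sep 13 is Thu; Oct 13 is Sat; Nov 13 is Tue; Dec 13 is Thu.
Friday the 13ths: Apr, Jul.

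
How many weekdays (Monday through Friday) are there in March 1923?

1 March 1923 is a Thursday.
That's 31 days from start to end, counting both.
31 = 7 × 4 + 3, so there are 4 full weeks plus 3 extra days.
Each full week contributes 5 weekdays (Mon–Fri): 4 × 5 = 20.
The 3 extra days are Thursday, Friday, Saturday — 2 of them qualify.
Total: 20 + 2 = 22.

22 weekdays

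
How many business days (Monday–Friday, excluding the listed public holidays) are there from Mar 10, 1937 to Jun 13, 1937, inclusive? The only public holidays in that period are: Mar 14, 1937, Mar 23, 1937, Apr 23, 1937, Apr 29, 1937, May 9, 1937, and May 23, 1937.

Mar 10, 1937 is a Wednesday.
From Mar 10, 1937 to Jun 13, 1937 is 96 days inclusive.
96 = 7 × 13 + 5, so there are 13 full weeks plus 5 extra days.
Each full week contributes 5 weekdays (Mon–Fri): 13 × 5 = 65.
The 5 extra days are Wed, Thu, Fri, Sat, Sun — 3 of them qualify.
Total: 65 + 3 = 68.
Holidays: Mar 14, 1937 (Sun); Mar 23, 1937 (Tue); Apr 23, 1937 (Fri); Apr 29, 1937 (Thu); May 9, 1937 (Sun); May 23, 1937 (Sun).
3 of the 6 holidays fall on weekdays; the rest are weekends and were already excluded.
Business days: 68 − 3 = 65.

65 business days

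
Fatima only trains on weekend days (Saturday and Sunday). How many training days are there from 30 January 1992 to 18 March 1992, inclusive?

30 January 1992 is a Thursday.
From 30 January 1992 to 18 March 1992 is 49 days inclusive.
49 = 7 × 7, so the span is exactly 7 full weeks.
Each full week contributes 2 weekend days (Sat, Sun): 7 × 2 = 14.

14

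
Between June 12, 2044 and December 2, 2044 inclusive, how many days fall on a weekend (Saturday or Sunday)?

49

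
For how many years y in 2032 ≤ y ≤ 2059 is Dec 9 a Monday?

Day of week of December 9 in each year:
2032: Thu, 2033: Fri, 2034: Sat, 2035: Sun, 2036: Tue, 2037: Wed, 2038: Thu, 2039: Fri, 2040: Sun, 2041: Mon ✓, 2042: Tue, 2043: Wed, 2044: Fri, 2045: Sat, 2046: Sun, 2047: Mon ✓, 2048: Wed, 2049: Thu, 2050: Fri, 2051: Sat, 2052: Mon ✓, 2053: Tue, 2054: Wed, 2055: Thu, 2056: Sat, 2057: Sun, 2058: Mon ✓, 2059: Tue
Mondays: 2041, 2047, 2052, 2058.

4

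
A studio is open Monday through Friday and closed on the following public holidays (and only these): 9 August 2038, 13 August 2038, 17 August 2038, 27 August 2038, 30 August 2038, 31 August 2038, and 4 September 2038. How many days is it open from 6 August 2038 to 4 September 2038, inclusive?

6 August 2038 is a Friday.
That's 30 days from start to end, counting both.
30 = 7 × 4 + 2, so there are 4 full weeks plus 2 extra days.
Each full week contributes 5 weekdays (Mon–Fri): 4 × 5 = 20.
The 2 extra days are Friday, Saturday — 1 of them qualifies.
Total: 20 + 1 = 21.
Holidays: 9 August 2038 (Mon); 13 August 2038 (Fri); 17 August 2038 (Tue); 27 August 2038 (Fri); 30 August 2038 (Mon); 31 August 2038 (Tue); 4 September 2038 (Sat).
6 of the 7 holidays fall on weekdays; the rest are weekends and were already excluded.
Business days: 21 − 6 = 15.

15 working days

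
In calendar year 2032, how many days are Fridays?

53

January 1, 2032 is a Thursday.
That's 366 days from start to end, counting both.
366 = 7 × 52 + 2, so there are 52 full weeks plus 2 extra days.
Each full week contributes one Friday: 52 so far.
The 2 extra days are Thu, Fri — 1 of them qualifies.
Total: 52 + 1 = 53.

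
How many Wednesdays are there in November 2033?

1 November 2033 is a Tuesday.
The range spans 30 days (inclusive of both endpoints).
30 = 7 × 4 + 2, so there are 4 full weeks plus 2 extra days.
Each full week contributes one Wednesday: 4 so far.
The 2 extra days are Tuesday, Wednesday — 1 of them qualifies.
Total: 4 + 1 = 5.

5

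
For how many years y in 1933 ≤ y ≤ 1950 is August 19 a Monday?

3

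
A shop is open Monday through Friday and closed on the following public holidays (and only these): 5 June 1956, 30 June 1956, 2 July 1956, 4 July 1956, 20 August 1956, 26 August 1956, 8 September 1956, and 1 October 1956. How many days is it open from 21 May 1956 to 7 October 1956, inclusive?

95 business days

21 May 1956 is a Monday.
The range spans 140 days (inclusive of both endpoints).
140 = 7 × 20, so the span is exactly 20 full weeks.
Each full week contributes 5 weekdays (Mon–Fri): 20 × 5 = 100.
Holidays: 5 June 1956 (Tue); 30 June 1956 (Sat); 2 July 1956 (Mon); 4 July 1956 (Wed); 20 August 1956 (Mon); 26 August 1956 (Sun); 8 September 1956 (Sat); 1 October 1956 (Mon).
5 of the 8 holidays fall on weekdays; the rest are weekends and were already excluded.
Business days: 100 − 5 = 95.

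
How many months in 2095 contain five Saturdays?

5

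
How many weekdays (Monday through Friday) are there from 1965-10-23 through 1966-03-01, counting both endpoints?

92

1965-10-23 is a Saturday.
The range spans 130 days (inclusive of both endpoints).
130 = 7 × 18 + 4, so there are 18 full weeks plus 4 extra days.
Each full week contributes 5 weekdays (Mon–Fri): 18 × 5 = 90.
The 4 extra days are Saturday, Sunday, Monday, Tuesday — 2 of them qualify.
Total: 90 + 2 = 92.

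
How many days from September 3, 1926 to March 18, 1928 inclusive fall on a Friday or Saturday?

September 3, 1926 is a Friday.
That's 563 days from start to end, counting both.
563 = 7 × 80 + 3, so there are 80 full weeks plus 3 extra days.
Each full week contributes 2 days from the set (Fri, Sat): 80 × 2 = 160.
The 3 extra days are Fri, Sat, Sun — 2 of them qualify.
Total: 160 + 2 = 162.

162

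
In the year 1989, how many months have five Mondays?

A month has five Mondays exactly when Monday falls within its first (length − 28) days.
Jan: 31 days, starts Sun → 5 of Sun, Mon, Tue ✓
Feb: 28 days, starts Wed → 5 of (none)
Mar: 31 days, starts Wed → 5 of Wed, Thu, Fri
Apr: 30 days, starts Sat → 5 of Sat, Sun
May: 31 days, starts Mon → 5 of Mon, Tue, Wed ✓
Jun: 30 days, starts Thu → 5 of Thu, Fri
Jul: 31 days, starts Sat → 5 of Sat, Sun, Mon ✓
Aug: 31 days, starts Tue → 5 of Tue, Wed, Thu
Sep: 30 days, starts Fri → 5 of Fri, Sat
Oct: 31 days, starts Sun → 5 of Sun, Mon, Tue ✓
Nov: 30 days, starts Wed → 5 of Wed, Thu
Dec: 31 days, starts Fri → 5 of Fri, Sat, Sun
Months with five Mondays: Jan, May, Jul, Oct.

4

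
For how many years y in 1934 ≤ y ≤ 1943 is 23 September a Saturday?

1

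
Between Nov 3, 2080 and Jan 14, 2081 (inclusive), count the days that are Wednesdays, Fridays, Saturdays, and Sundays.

Nov 3, 2080 is a Sunday.
From Nov 3, 2080 to Jan 14, 2081 is 73 days inclusive.
73 = 7 × 10 + 3, so there are 10 full weeks plus 3 extra days.
Each full week contributes 4 days from the set (Wed, Fri, Sat, Sun): 10 × 4 = 40.
The 3 extra days are Sunday, Monday, Tuesday — 1 of them qualifies.
Total: 40 + 1 = 41.

41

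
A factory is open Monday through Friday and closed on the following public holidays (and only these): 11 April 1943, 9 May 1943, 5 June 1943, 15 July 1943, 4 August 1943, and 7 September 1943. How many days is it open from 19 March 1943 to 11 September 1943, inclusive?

123

19 March 1943 is a Friday.
From 19 March 1943 to 11 September 1943 is 177 days inclusive.
177 = 7 × 25 + 2, so there are 25 full weeks plus 2 extra days.
Each full week contributes 5 weekdays (Mon–Fri): 25 × 5 = 125.
The 2 extra days are Friday, Saturday — 1 of them qualifies.
Total: 125 + 1 = 126.
Holidays: 11 April 1943 (Sun); 9 May 1943 (Sun); 5 June 1943 (Sat); 15 July 1943 (Thu); 4 August 1943 (Wed); 7 September 1943 (Tue).
3 of the 6 holidays fall on weekdays; the rest are weekends and were already excluded.
Business days: 126 − 3 = 123.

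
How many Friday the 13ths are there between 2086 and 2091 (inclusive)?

10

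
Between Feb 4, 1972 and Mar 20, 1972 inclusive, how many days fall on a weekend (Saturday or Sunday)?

14

Feb 4, 1972 is a Friday.
From Feb 4, 1972 to Mar 20, 1972 is 46 days inclusive.
46 = 7 × 6 + 4, so there are 6 full weeks plus 4 extra days.
Each full week contributes 2 weekend days (Sat, Sun): 6 × 2 = 12.
The 4 extra days are Fri, Sat, Sun, Mon — 2 of them qualify.
Total: 12 + 2 = 14.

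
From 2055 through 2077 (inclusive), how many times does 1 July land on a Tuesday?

3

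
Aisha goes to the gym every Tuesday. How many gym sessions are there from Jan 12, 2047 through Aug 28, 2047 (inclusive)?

33

Jan 12, 2047 is a Saturday.
From Jan 12, 2047 to Aug 28, 2047 is 229 days inclusive.
229 = 7 × 32 + 5, so there are 32 full weeks plus 5 extra days.
Each full week contributes one Tuesday: 32 so far.
The 5 extra days are Sat, Sun, Mon, Tue, Wed — 1 of them qualifies.
Total: 32 + 1 = 33.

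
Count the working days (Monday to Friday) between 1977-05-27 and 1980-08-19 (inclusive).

843

1977-05-27 is a Friday.
That's 1181 days from start to end, counting both.
1181 = 7 × 168 + 5, so there are 168 full weeks plus 5 extra days.
Each full week contributes 5 weekdays (Mon–Fri): 168 × 5 = 840.
The 5 extra days are Fri, Sat, Sun, Mon, Tue — 3 of them qualify.
Total: 840 + 3 = 843.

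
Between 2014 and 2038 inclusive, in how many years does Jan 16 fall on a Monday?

Day of week of January 16 in each year:
2014: Thu, 2015: Fri, 2016: Sat, 2017: Mon ✓, 2018: Tue, 2019: Wed, 2020: Thu, 2021: Sat, 2022: Sun, 2023: Mon ✓, 2024: Tue, 2025: Thu, 2026: Fri, 2027: Sat, 2028: Sun, 2029: Tue, 2030: Wed, 2031: Thu, 2032: Fri, 2033: Sun, 2034: Mon ✓, 2035: Tue, 2036: Wed, 2037: Fri, 2038: Sat
Mondays: 2017, 2023, 2034.

3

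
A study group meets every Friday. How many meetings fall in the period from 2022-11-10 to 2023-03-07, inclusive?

17 Fridays

2022-11-10 is a Thursday.
From 2022-11-10 to 2023-03-07 is 118 days inclusive.
118 = 7 × 16 + 6, so there are 16 full weeks plus 6 extra days.
Each full week contributes one Friday: 16 so far.
The 6 extra days are Thursday, Friday, Saturday, Sunday, Monday, Tuesday — 1 of them qualifies.
Total: 16 + 1 = 17.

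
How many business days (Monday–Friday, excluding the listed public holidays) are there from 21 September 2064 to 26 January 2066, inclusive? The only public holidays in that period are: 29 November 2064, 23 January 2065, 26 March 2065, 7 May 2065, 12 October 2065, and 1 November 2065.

348

21 September 2064 is a Sunday.
The range spans 493 days (inclusive of both endpoints).
493 = 7 × 70 + 3, so there are 70 full weeks plus 3 extra days.
Each full week contributes 5 weekdays (Mon–Fri): 70 × 5 = 350.
The 3 extra days are Sun, Mon, Tue — 2 of them qualify.
Total: 350 + 2 = 352.
Holidays: 29 November 2064 (Sat); 23 January 2065 (Fri); 26 March 2065 (Thu); 7 May 2065 (Thu); 12 October 2065 (Mon); 1 November 2065 (Sun).
4 of the 6 holidays fall on weekdays; the rest are weekends and were already excluded.
Business days: 352 − 4 = 348.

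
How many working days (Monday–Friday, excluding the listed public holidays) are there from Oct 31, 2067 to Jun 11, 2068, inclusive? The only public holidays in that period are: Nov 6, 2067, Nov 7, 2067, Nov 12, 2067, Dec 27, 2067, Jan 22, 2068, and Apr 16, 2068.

Oct 31, 2067 is a Monday.
The range spans 225 days (inclusive of both endpoints).
225 = 7 × 32 + 1, so there are 32 full weeks plus 1 extra day.
Each full week contributes 5 weekdays (Mon–Fri): 32 × 5 = 160.
The 1 extra day is Mon — 1 of them qualifies.
Total: 160 + 1 = 161.
Holidays: Nov 6, 2067 (Sun); Nov 7, 2067 (Mon); Nov 12, 2067 (Sat); Dec 27, 2067 (Tue); Jan 22, 2068 (Sun); Apr 16, 2068 (Mon).
3 of the 6 holidays fall on weekdays; the rest are weekends and were already excluded.
Business days: 161 − 3 = 158.

158 working days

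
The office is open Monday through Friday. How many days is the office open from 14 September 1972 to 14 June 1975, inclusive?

717

14 September 1972 is a Thursday.
That's 1004 days from start to end, counting both.
1004 = 7 × 143 + 3, so there are 143 full weeks plus 3 extra days.
Each full week contributes 5 weekdays (Mon–Fri): 143 × 5 = 715.
The 3 extra days are Thu, Fri, Sat — 2 of them qualify.
Total: 715 + 2 = 717.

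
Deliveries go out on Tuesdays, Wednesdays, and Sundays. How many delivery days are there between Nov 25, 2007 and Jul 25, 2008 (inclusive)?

105

Nov 25, 2007 is a Sunday.
The range spans 244 days (inclusive of both endpoints).
244 = 7 × 34 + 6, so there are 34 full weeks plus 6 extra days.
Each full week contributes 3 days from the set (Tue, Wed, Sun): 34 × 3 = 102.
The 6 extra days are Sun, Mon, Tue, Wed, Thu, Fri — 3 of them qualify.
Total: 102 + 3 = 105.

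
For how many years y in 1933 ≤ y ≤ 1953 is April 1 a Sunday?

3

Day of week of April 1 in each year:
1933: Sat, 1934: Sun ✓, 1935: Mon, 1936: Wed, 1937: Thu, 1938: Fri, 1939: Sat, 1940: Mon, 1941: Tue, 1942: Wed, 1943: Thu, 1944: Sat, 1945: Sun ✓, 1946: Mon, 1947: Tue, 1948: Thu, 1949: Fri, 1950: Sat, 1951: Sun ✓, 1952: Tue, 1953: Wed
Sundays: 1934, 1945, 1951.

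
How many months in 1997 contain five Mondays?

A month has five Mondays exactly when Monday falls within its first (length − 28) days.
Jan: 31 days, starts Wed → 5 of Wed, Thu, Fri
Feb: 28 days, starts Sat → 5 of (none)
Mar: 31 days, starts Sat → 5 of Sat, Sun, Mon ✓
Apr: 30 days, starts Tue → 5 of Tue, Wed
May: 31 days, starts Thu → 5 of Thu, Fri, Sat
Jun: 30 days, starts Sun → 5 of Sun, Mon ✓
Jul: 31 days, starts Tue → 5 of Tue, Wed, Thu
Aug: 31 days, starts Fri → 5 of Fri, Sat, Sun
Sep: 30 days, starts Mon → 5 of Mon, Tue ✓
Oct: 31 days, starts Wed → 5 of Wed, Thu, Fri
Nov: 30 days, starts Sat → 5 of Sat, Sun
Dec: 31 days, starts Mon → 5 of Mon, Tue, Wed ✓
Months with five Mondays: Mar, Jun, Sep, Dec.

4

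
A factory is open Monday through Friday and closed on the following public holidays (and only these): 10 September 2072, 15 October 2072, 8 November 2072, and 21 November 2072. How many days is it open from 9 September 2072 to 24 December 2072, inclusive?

9 September 2072 is a Friday.
That's 107 days from start to end, counting both.
107 = 7 × 15 + 2, so there are 15 full weeks plus 2 extra days.
Each full week contributes 5 weekdays (Mon–Fri): 15 × 5 = 75.
The 2 extra days are Fri, Sat — 1 of them qualifies.
Total: 75 + 1 = 76.
Holidays: 10 September 2072 (Sat); 15 October 2072 (Sat); 8 November 2072 (Tue); 21 November 2072 (Mon).
2 of the 4 holidays fall on weekdays; the rest are weekends and were already excluded.
Business days: 76 − 2 = 74.

74 business days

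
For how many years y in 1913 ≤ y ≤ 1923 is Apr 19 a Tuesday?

1

Day of week of April 19 in each year:
1913: Sat, 1914: Sun, 1915: Mon, 1916: Wed, 1917: Thu, 1918: Fri, 1919: Sat, 1920: Mon, 1921: Tue ✓, 1922: Wed, 1923: Thu
Tuesdays: 1921.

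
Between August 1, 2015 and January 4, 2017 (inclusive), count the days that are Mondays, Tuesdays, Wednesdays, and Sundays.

300

August 1, 2015 is a Saturday.
The range spans 523 days (inclusive of both endpoints).
523 = 7 × 74 + 5, so there are 74 full weeks plus 5 extra days.
Each full week contributes 4 days from the set (Mon, Tue, Wed, Sun): 74 × 4 = 296.
The 5 extra days are Sat, Sun, Mon, Tue, Wed — 4 of them qualify.
Total: 296 + 4 = 300.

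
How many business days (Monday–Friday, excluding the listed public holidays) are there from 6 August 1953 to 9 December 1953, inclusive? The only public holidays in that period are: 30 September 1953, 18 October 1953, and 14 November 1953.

89 business days

6 August 1953 is a Thursday.
From 6 August 1953 to 9 December 1953 is 126 days inclusive.
126 = 7 × 18, so the span is exactly 18 full weeks.
Each full week contributes 5 weekdays (Mon–Fri): 18 × 5 = 90.
Total: 90.
Holidays: 30 September 1953 (Wed); 18 October 1953 (Sun); 14 November 1953 (Sat).
1 of the 3 holidays fall on weekdays; the rest are weekends and were already excluded.
Business days: 90 − 1 = 89.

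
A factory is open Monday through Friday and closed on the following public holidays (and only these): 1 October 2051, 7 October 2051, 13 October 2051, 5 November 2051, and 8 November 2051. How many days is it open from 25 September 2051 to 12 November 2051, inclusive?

33

25 September 2051 is a Monday.
The range spans 49 days (inclusive of both endpoints).
49 = 7 × 7, so the span is exactly 7 full weeks.
Each full week contributes 5 weekdays (Mon–Fri): 7 × 5 = 35.
Total: 35.
Holidays: 1 October 2051 (Sun); 7 October 2051 (Sat); 13 October 2051 (Fri); 5 November 2051 (Sun); 8 November 2051 (Wed).
2 of the 5 holidays fall on weekdays; the rest are weekends and were already excluded.
Business days: 35 − 2 = 33.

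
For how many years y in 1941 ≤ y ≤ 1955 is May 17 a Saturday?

3

Day of week of May 17 in each year:
1941: Sat ✓, 1942: Sun, 1943: Mon, 1944: Wed, 1945: Thu, 1946: Fri, 1947: Sat ✓, 1948: Mon, 1949: Tue, 1950: Wed, 1951: Thu, 1952: Sat ✓, 1953: Sun, 1954: Mon, 1955: Tue
Saturdays: 1941, 1947, 1952.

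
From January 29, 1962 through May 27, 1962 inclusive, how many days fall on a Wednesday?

17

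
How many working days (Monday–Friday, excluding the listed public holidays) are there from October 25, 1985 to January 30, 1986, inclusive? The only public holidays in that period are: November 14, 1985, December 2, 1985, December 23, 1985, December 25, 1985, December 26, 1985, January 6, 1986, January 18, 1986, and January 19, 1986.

October 25, 1985 is a Friday.
From October 25, 1985 to January 30, 1986 is 98 days inclusive.
98 = 7 × 14, so the span is exactly 14 full weeks.
Each full week contributes 5 weekdays (Mon–Fri): 14 × 5 = 70.
Total: 70.
Holidays: November 14, 1985 (Thu); December 2, 1985 (Mon); December 23, 1985 (Mon); December 25, 1985 (Wed); December 26, 1985 (Thu); January 6, 1986 (Mon); January 18, 1986 (Sat); January 19, 1986 (Sun).
6 of the 8 holidays fall on weekdays; the rest are weekends and were already excluded.
Business days: 70 − 6 = 64.

64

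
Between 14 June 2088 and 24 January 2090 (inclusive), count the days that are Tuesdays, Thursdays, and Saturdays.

14 June 2088 is a Monday.
The range spans 590 days (inclusive of both endpoints).
590 = 7 × 84 + 2, so there are 84 full weeks plus 2 extra days.
Each full week contributes 3 days from the set (Tue, Thu, Sat): 84 × 3 = 252.
The 2 extra days are Monday, Tuesday — 1 of them qualifies.
Total: 252 + 1 = 253.

253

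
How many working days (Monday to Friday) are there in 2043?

261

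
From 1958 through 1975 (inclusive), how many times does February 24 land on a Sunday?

2

Day of week of February 24 in each year:
1958: Mon, 1959: Tue, 1960: Wed, 1961: Fri, 1962: Sat, 1963: Sun ✓, 1964: Mon, 1965: Wed, 1966: Thu, 1967: Fri, 1968: Sat, 1969: Mon, 1970: Tue, 1971: Wed, 1972: Thu, 1973: Sat, 1974: Sun ✓, 1975: Mon
Sundays: 1963, 1974.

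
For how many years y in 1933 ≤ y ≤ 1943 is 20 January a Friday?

2

Day of week of January 20 in each year:
1933: Fri ✓, 1934: Sat, 1935: Sun, 1936: Mon, 1937: Wed, 1938: Thu, 1939: Fri ✓, 1940: Sat, 1941: Mon, 1942: Tue, 1943: Wed
Fridays: 1933, 1939.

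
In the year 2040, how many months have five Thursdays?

4

A month has five Thursdays exactly when Thursday falls within its first (length − 28) days.
Jan: 31 days, starts Sun → 5 of Sun, Mon, Tue
Feb: 29 days, starts Wed → 5 of Wed
Mar: 31 days, starts Thu → 5 of Thu, Fri, Sat ✓
Apr: 30 days, starts Sun → 5 of Sun, Mon
May: 31 days, starts Tue → 5 of Tue, Wed, Thu ✓
Jun: 30 days, starts Fri → 5 of Fri, Sat
Jul: 31 days, starts Sun → 5 of Sun, Mon, Tue
Aug: 31 days, starts Wed → 5 of Wed, Thu, Fri ✓
Sep: 30 days, starts Sat → 5 of Sat, Sun
Oct: 31 days, starts Mon → 5 of Mon, Tue, Wed
Nov: 30 days, starts Thu → 5 of Thu, Fri ✓
Dec: 31 days, starts Sat → 5 of Sat, Sun, Mon
Months with five Thursdays: Mar, May, Aug, Nov.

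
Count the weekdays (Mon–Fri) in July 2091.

22

July 1, 2091 is a Sunday.
That's 31 days from start to end, counting both.
31 = 7 × 4 + 3, so there are 4 full weeks plus 3 extra days.
Each full week contributes 5 weekdays (Mon–Fri): 4 × 5 = 20.
The 3 extra days are Sunday, Monday, Tuesday — 2 of them qualify.
Total: 20 + 2 = 22.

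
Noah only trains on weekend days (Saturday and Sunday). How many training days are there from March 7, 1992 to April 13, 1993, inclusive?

116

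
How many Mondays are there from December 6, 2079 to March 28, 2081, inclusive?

December 6, 2079 is a Wednesday.
The range spans 479 days (inclusive of both endpoints).
479 = 7 × 68 + 3, so there are 68 full weeks plus 3 extra days.
Each full week contributes one Monday: 68 so far.
The 3 extra days are Wednesday, Thursday, Friday — none qualify.
Total: 68 + 0 = 68.

68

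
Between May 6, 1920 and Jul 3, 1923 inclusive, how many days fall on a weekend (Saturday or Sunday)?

May 6, 1920 is a Thursday.
The range spans 1154 days (inclusive of both endpoints).
1154 = 7 × 164 + 6, so there are 164 full weeks plus 6 extra days.
Each full week contributes 2 weekend days (Sat, Sun): 164 × 2 = 328.
The 6 extra days are Thu, Fri, Sat, Sun, Mon, Tue — 2 of them qualify.
Total: 328 + 2 = 330.

330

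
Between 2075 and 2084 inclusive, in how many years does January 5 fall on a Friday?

1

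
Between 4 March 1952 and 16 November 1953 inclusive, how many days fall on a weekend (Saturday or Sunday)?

178

4 March 1952 is a Tuesday.
From 4 March 1952 to 16 November 1953 is 623 days inclusive.
623 = 7 × 89, so the span is exactly 89 full weeks.
Each full week contributes 2 weekend days (Sat, Sun): 89 × 2 = 178.
Total: 178.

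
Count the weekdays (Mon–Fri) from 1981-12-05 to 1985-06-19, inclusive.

1981-12-05 is a Saturday.
From 1981-12-05 to 1985-06-19 is 1293 days inclusive.
1293 = 7 × 184 + 5, so there are 184 full weeks plus 5 extra days.
Each full week contributes 5 weekdays (Mon–Fri): 184 × 5 = 920.
The 5 extra days are Saturday, Sunday, Monday, Tuesday, Wednesday — 3 of them qualify.
Total: 920 + 3 = 923.

923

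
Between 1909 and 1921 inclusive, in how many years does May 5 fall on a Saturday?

1

Day of week of May 5 in each year:
1909: Wed, 1910: Thu, 1911: Fri, 1912: Sun, 1913: Mon, 1914: Tue, 1915: Wed, 1916: Fri, 1917: Sat ✓, 1918: Sun, 1919: Mon, 1920: Wed, 1921: Thu
Saturdays: 1917.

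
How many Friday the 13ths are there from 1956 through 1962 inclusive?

Friday-the-13ths by year:
1956: Jan, Apr, Jul
1957: Sep, Dec
1958: Jun
1959: Feb, Mar, Nov
1960: May
1961: Jan, Oct
1962: Apr, Jul

14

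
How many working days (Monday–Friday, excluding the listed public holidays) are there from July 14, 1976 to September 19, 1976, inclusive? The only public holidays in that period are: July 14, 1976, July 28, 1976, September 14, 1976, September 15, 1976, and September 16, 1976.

43 working days

July 14, 1976 is a Wednesday.
From July 14, 1976 to September 19, 1976 is 68 days inclusive.
68 = 7 × 9 + 5, so there are 9 full weeks plus 5 extra days.
Each full week contributes 5 weekdays (Mon–Fri): 9 × 5 = 45.
The 5 extra days are Wednesday, Thursday, Friday, Saturday, Sunday — 3 of them qualify.
Total: 45 + 3 = 48.
Holidays: July 14, 1976 (Wed); July 28, 1976 (Wed); September 14, 1976 (Tue); September 15, 1976 (Wed); September 16, 1976 (Thu).
All 5 holidays fall on weekdays, so subtract 5.
Business days: 48 − 5 = 43.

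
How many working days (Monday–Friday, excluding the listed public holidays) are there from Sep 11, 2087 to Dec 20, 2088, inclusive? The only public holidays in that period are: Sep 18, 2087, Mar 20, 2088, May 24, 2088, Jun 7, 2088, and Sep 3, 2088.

Sep 11, 2087 is a Thursday.
That's 467 days from start to end, counting both.
467 = 7 × 66 + 5, so there are 66 full weeks plus 5 extra days.
Each full week contributes 5 weekdays (Mon–Fri): 66 × 5 = 330.
The 5 extra days are Thu, Fri, Sat, Sun, Mon — 3 of them qualify.
Total: 330 + 3 = 333.
Holidays: Sep 18, 2087 (Thu); Mar 20, 2088 (Sat); May 24, 2088 (Mon); Jun 7, 2088 (Mon); Sep 3, 2088 (Fri).
4 of the 5 holidays fall on weekdays; the rest are weekends and were already excluded.
Business days: 333 − 4 = 329.

329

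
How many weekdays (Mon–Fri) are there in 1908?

1 January 1908 is a Wednesday.
That's 366 days from start to end, counting both.
366 = 7 × 52 + 2, so there are 52 full weeks plus 2 extra days.
Each full week contributes 5 weekdays (Mon–Fri): 52 × 5 = 260.
The 2 extra days are Wed, Thu — 2 of them qualify.
Total: 260 + 2 = 262.

262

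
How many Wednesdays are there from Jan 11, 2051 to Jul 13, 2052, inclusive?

Jan 11, 2051 is a Wednesday.
The range spans 550 days (inclusive of both endpoints).
550 = 7 × 78 + 4, so there are 78 full weeks plus 4 extra days.
Each full week contributes one Wednesday: 78 so far.
The 4 extra days are Wed, Thu, Fri, Sat — 1 of them qualifies.
Total: 78 + 1 = 79.

79 Wednesdays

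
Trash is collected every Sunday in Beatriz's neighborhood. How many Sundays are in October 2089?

1 October 2089 is a Saturday.
That's 31 days from start to end, counting both.
31 = 7 × 4 + 3, so there are 4 full weeks plus 3 extra days.
Each full week contributes one Sunday: 4 so far.
The 3 extra days are Saturday, Sunday, Monday — 1 of them qualifies.
Total: 4 + 1 = 5.

5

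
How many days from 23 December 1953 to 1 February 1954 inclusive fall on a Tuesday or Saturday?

11

23 December 1953 is a Wednesday.
From 23 December 1953 to 1 February 1954 is 41 days inclusive.
41 = 7 × 5 + 6, so there are 5 full weeks plus 6 extra days.
Each full week contributes 2 days from the set (Tue, Sat): 5 × 2 = 10.
The 6 extra days are Wed, Thu, Fri, Sat, Sun, Mon — 1 of them qualifies.
Total: 10 + 1 = 11.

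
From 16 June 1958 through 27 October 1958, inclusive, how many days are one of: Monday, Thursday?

39

16 June 1958 is a Monday.
That's 134 days from start to end, counting both.
134 = 7 × 19 + 1, so there are 19 full weeks plus 1 extra day.
Each full week contributes 2 days from the set (Mon, Thu): 19 × 2 = 38.
The 1 extra day is Monday — 1 of them qualifies.
Total: 38 + 1 = 39.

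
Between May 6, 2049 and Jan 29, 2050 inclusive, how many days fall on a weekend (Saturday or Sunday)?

77

May 6, 2049 is a Thursday.
The range spans 269 days (inclusive of both endpoints).
269 = 7 × 38 + 3, so there are 38 full weeks plus 3 extra days.
Each full week contributes 2 weekend days (Sat, Sun): 38 × 2 = 76.
The 3 extra days are Thursday, Friday, Saturday — 1 of them qualifies.
Total: 76 + 1 = 77.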